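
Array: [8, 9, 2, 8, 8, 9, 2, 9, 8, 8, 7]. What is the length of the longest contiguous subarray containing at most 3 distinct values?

10

add 8: window [8] (1 distinct), len 1
add 9: window [8, 9] (2 distinct), len 2
add 2: window [8, 9, 2] (3 distinct), len 3
add 8: window [8, 9, 2, 8] (3 distinct), len 4
add 8: window [8, 9, 2, 8, 8] (3 distinct), len 5
add 9: window [8, 9, 2, 8, 8, 9] (3 distinct), len 6
add 2: window [8, 9, 2, 8, 8, 9, 2] (3 distinct), len 7
add 9: window [8, 9, 2, 8, 8, 9, 2, 9] (3 distinct), len 8
add 8: window [8, 9, 2, 8, 8, 9, 2, 9, 8] (3 distinct), len 9
add 8: window [8, 9, 2, 8, 8, 9, 2, 9, 8, 8] (3 distinct), len 10
add 7: window [9, 8, 8, 7] (3 distinct), len 4
Longest length with ≤3 distinct: 10.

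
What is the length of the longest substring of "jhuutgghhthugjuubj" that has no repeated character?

5

[j] len 1
[j, h] len 2
[j, h, u] len 3
[u] len 1
[u, t] len 2
[u, t, g] len 3
[g] len 1
[g, h] len 2
[h] len 1
[h, t] len 2
[t, h] len 2
[t, h, u] len 3
[t, h, u, g] len 4
[t, h, u, g, j] len 5
[g, j, u] len 3
[u] len 1
[u, b] len 2
[u, b, j] len 3
Longest all-distinct length: 5.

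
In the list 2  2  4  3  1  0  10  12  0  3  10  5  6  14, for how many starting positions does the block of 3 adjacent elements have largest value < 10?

2 2 4 → max 4  < 10 ✓
2 4 3 → max 4  < 10 ✓
4 3 1 → max 4  < 10 ✓
3 1 0 → max 3  < 10 ✓
1 0 10 → max 10
0 10 12 → max 12
10 12 0 → max 12
12 0 3 → max 12
0 3 10 → max 10
3 10 5 → max 10
10 5 6 → max 10
5 6 14 → max 14
4 windows satisfy the condition.

4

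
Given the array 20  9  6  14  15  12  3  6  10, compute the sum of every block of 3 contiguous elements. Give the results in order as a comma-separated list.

[20, 9, 6] → sum 35
[9, 6, 14] → sum 29
[6, 14, 15] → sum 35
[14, 15, 12] → sum 41
[15, 12, 3] → sum 30
[12, 3, 6] → sum 21
[3, 6, 10] → sum 19

35, 29, 35, 41, 30, 21, 19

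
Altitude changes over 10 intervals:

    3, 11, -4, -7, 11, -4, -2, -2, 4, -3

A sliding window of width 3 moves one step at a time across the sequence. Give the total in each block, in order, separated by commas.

Sliding a size-3 window across the 10 values:
[3, 11, -4] → sum 10
[11, -4, -7] → sum 0
[-4, -7, 11] → sum 0
[-7, 11, -4] → sum 0
[11, -4, -2] → sum 5
[-4, -2, -2] → sum -8
[-2, -2, 4] → sum 0
[-2, 4, -3] → sum -1

10, 0, 0, 0, 5, -8, 0, -1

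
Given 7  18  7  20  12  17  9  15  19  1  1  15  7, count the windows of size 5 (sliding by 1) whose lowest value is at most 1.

7 18 7 20 12 → min 7
18 7 20 12 17 → min 7
7 20 12 17 9 → min 7
20 12 17 9 15 → min 9
12 17 9 15 19 → min 9
17 9 15 19 1 → min 1  ≤ 1 ✓
9 15 19 1 1 → min 1  ≤ 1 ✓
15 19 1 1 15 → min 1  ≤ 1 ✓
19 1 1 15 7 → min 1  ≤ 1 ✓
4 windows satisfy the condition.

4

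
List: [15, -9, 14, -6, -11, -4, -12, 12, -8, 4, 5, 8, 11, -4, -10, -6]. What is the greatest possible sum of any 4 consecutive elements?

(15, -9, 14, -6) → sum 14
(-9, 14, -6, -11) → sum -12
(14, -6, -11, -4) → sum -7
(-6, -11, -4, -12) → sum -33
(-11, -4, -12, 12) → sum -15
(-4, -12, 12, -8) → sum -12
(-12, 12, -8, 4) → sum -4
(12, -8, 4, 5) → sum 13
(-8, 4, 5, 8) → sum 9
(4, 5, 8, 11) → sum 28
(5, 8, 11, -4) → sum 20
(8, 11, -4, -10) → sum 5
(11, -4, -10, -6) → sum -9
Greatest of these is 28.

28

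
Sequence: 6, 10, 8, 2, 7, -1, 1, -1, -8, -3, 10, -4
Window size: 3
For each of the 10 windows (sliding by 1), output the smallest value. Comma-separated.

6, 2, 2, -1, -1, -1, -8, -8, -8, -4

[6, 10, 8] → min 6
[10, 8, 2] → min 2
[8, 2, 7] → min 2
[2, 7, -1] → min -1
[7, -1, 1] → min -1
[-1, 1, -1] → min -1
[1, -1, -8] → min -8
[-1, -8, -3] → min -8
[-8, -3, 10] → min -8
[-3, 10, -4] → min -4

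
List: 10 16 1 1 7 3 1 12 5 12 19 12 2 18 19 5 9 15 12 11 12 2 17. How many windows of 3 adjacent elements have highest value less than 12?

10 16 1 → max 16
16 1 1 → max 16
1 1 7 → max 7  < 12 ✓
1 7 3 → max 7  < 12 ✓
7 3 1 → max 7  < 12 ✓
3 1 12 → max 12
1 12 5 → max 12
12 5 12 → max 12
5 12 19 → max 19
12 19 12 → max 19
19 12 2 → max 19
12 2 18 → max 18
2 18 19 → max 19
18 19 5 → max 19
19 5 9 → max 19
5 9 15 → max 15
9 15 12 → max 15
15 12 11 → max 15
12 11 12 → max 12
11 12 2 → max 12
12 2 17 → max 17
3 windows satisfy the condition.

3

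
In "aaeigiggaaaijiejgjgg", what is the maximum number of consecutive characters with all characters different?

4

[a] len 1
[a] len 1
[a, e] len 2
[a, e, i] len 3
[a, e, i, g] len 4
[g, i] len 2
[i, g] len 2
[g] len 1
[g, a] len 2
[a] len 1
[a] len 1
[a, i] len 2
[a, i, j] len 3
[j, i] len 2
[j, i, e] len 3
[i, e, j] len 3
[i, e, j, g] len 4
[g, j] len 2
[j, g] len 2
[g] len 1
Longest all-distinct length: 4.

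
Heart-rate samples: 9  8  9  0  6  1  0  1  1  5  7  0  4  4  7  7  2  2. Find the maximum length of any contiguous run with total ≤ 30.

add 9: [9] sum 9, len 1
add 8: [9, 8] sum 17, len 2
add 9: [9, 8, 9] sum 26, len 3
add 0: [9, 8, 9, 0] sum 26, len 4
add 6: [8, 9, 0, 6] sum 23, len 4
add 1: [8, 9, 0, 6, 1] sum 24, len 5
add 0: [8, 9, 0, 6, 1, 0] sum 24, len 6
add 1: [8, 9, 0, 6, 1, 0, 1] sum 25, len 7
add 1: [8, 9, 0, 6, 1, 0, 1, 1] sum 26, len 8
add 5: [9, 0, 6, 1, 0, 1, 1, 5] sum 23, len 8
add 7: [9, 0, 6, 1, 0, 1, 1, 5, 7] sum 30, len 9
add 0: [9, 0, 6, 1, 0, 1, 1, 5, 7, 0] sum 30, len 10
add 4: [0, 6, 1, 0, 1, 1, 5, 7, 0, 4] sum 25, len 10
add 4: [0, 6, 1, 0, 1, 1, 5, 7, 0, 4, 4] sum 29, len 11
add 7: [1, 0, 1, 1, 5, 7, 0, 4, 4, 7] sum 30, len 10
add 7: [7, 0, 4, 4, 7, 7] sum 29, len 6
add 2: [0, 4, 4, 7, 7, 2] sum 24, len 6
add 2: [0, 4, 4, 7, 7, 2, 2] sum 26, len 7
Longest length seen: 11.

11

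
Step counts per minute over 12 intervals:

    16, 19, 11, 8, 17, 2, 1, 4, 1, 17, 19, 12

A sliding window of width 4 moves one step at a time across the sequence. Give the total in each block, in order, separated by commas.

(16, 19, 11, 8) → sum 54
(19, 11, 8, 17) → sum 55
(11, 8, 17, 2) → sum 38
(8, 17, 2, 1) → sum 28
(17, 2, 1, 4) → sum 24
(2, 1, 4, 1) → sum 8
(1, 4, 1, 17) → sum 23
(4, 1, 17, 19) → sum 41
(1, 17, 19, 12) → sum 49

54, 55, 38, 28, 24, 8, 23, 41, 49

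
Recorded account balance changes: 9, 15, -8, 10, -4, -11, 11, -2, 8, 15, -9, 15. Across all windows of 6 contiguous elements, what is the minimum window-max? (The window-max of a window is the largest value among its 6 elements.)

11

Window maxs for each of the 7 positions:
(9, 15, -8, 10, -4, -11) → max 15
(15, -8, 10, -4, -11, 11) → max 15
(-8, 10, -4, -11, 11, -2) → max 11
(10, -4, -11, 11, -2, 8) → max 11
(-4, -11, 11, -2, 8, 15) → max 15
(-11, 11, -2, 8, 15, -9) → max 15
(11, -2, 8, 15, -9, 15) → max 15
Minimum of these is 11.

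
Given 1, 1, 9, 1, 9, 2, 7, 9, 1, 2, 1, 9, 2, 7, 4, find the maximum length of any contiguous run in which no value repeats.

5

[1] len 1
[1] len 1
[1, 9] len 2
[9, 1] len 2
[1, 9] len 2
[1, 9, 2] len 3
[1, 9, 2, 7] len 4
[2, 7, 9] len 3
[2, 7, 9, 1] len 4
[7, 9, 1, 2] len 4
[2, 1] len 2
[2, 1, 9] len 3
[1, 9, 2] len 3
[1, 9, 2, 7] len 4
[1, 9, 2, 7, 4] len 5
Longest all-distinct length: 5.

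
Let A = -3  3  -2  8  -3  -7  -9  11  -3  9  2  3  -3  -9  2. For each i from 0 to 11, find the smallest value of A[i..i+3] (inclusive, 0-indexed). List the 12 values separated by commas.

-3, -3, -7, -9, -9, -9, -9, -3, -3, -3, -9, -9

Sliding a size-4 window across the 15 values:
[-3, 3, -2, 8] → min -3
[3, -2, 8, -3] → min -3
[-2, 8, -3, -7] → min -7
[8, -3, -7, -9] → min -9
[-3, -7, -9, 11] → min -9
[-7, -9, 11, -3] → min -9
[-9, 11, -3, 9] → min -9
[11, -3, 9, 2] → min -3
[-3, 9, 2, 3] → min -3
[9, 2, 3, -3] → min -3
[2, 3, -3, -9] → min -9
[3, -3, -9, 2] → min -9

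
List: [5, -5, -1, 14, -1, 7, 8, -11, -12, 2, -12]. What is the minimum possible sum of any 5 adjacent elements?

-25

[5, -5, -1, 14, -1] → sum 12
[-5, -1, 14, -1, 7] → sum 14
[-1, 14, -1, 7, 8] → sum 27
[14, -1, 7, 8, -11] → sum 17
[-1, 7, 8, -11, -12] → sum -9
[7, 8, -11, -12, 2] → sum -6
[8, -11, -12, 2, -12] → sum -25
Minimum of these is -25.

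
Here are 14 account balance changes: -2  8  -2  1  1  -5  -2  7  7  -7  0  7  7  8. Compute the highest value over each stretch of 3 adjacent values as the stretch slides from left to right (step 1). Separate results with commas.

8, 8, 1, 1, 1, 7, 7, 7, 7, 7, 7, 8

(-2, 8, -2) → max 8
(8, -2, 1) → max 8
(-2, 1, 1) → max 1
(1, 1, -5) → max 1
(1, -5, -2) → max 1
(-5, -2, 7) → max 7
(-2, 7, 7) → max 7
(7, 7, -7) → max 7
(7, -7, 0) → max 7
(-7, 0, 7) → max 7
(0, 7, 7) → max 7
(7, 7, 8) → max 8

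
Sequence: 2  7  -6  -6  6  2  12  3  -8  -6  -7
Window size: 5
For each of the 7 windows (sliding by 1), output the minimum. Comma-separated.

-6, -6, -6, -6, -8, -8, -8

Sliding a size-5 window across the 11 values:
[2, 7, -6, -6, 6] → min -6
[7, -6, -6, 6, 2] → min -6
[-6, -6, 6, 2, 12] → min -6
[-6, 6, 2, 12, 3] → min -6
[6, 2, 12, 3, -8] → min -8
[2, 12, 3, -8, -6] → min -8
[12, 3, -8, -6, -7] → min -8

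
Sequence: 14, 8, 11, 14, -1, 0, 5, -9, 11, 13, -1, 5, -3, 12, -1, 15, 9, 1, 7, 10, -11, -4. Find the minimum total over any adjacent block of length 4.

-5

Each size-4 window and its sum:
(14, 8, 11, 14) → sum 47
(8, 11, 14, -1) → sum 32
(11, 14, -1, 0) → sum 24
(14, -1, 0, 5) → sum 18
(-1, 0, 5, -9) → sum -5
(0, 5, -9, 11) → sum 7
(5, -9, 11, 13) → sum 20
(-9, 11, 13, -1) → sum 14
(11, 13, -1, 5) → sum 28
(13, -1, 5, -3) → sum 14
(-1, 5, -3, 12) → sum 13
(5, -3, 12, -1) → sum 13
(-3, 12, -1, 15) → sum 23
(12, -1, 15, 9) → sum 35
(-1, 15, 9, 1) → sum 24
(15, 9, 1, 7) → sum 32
(9, 1, 7, 10) → sum 27
(1, 7, 10, -11) → sum 7
(7, 10, -11, -4) → sum 2
Minimum of these is -5.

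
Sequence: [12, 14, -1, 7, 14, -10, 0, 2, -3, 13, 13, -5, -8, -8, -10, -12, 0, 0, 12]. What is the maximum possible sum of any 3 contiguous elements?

(12, 14, -1) → sum 25
(14, -1, 7) → sum 20
(-1, 7, 14) → sum 20
(7, 14, -10) → sum 11
(14, -10, 0) → sum 4
(-10, 0, 2) → sum -8
(0, 2, -3) → sum -1
(2, -3, 13) → sum 12
(-3, 13, 13) → sum 23
(13, 13, -5) → sum 21
(13, -5, -8) → sum 0
(-5, -8, -8) → sum -21
(-8, -8, -10) → sum -26
(-8, -10, -12) → sum -30
(-10, -12, 0) → sum -22
(-12, 0, 0) → sum -12
(0, 0, 12) → sum 12
Maximum of these is 25.

25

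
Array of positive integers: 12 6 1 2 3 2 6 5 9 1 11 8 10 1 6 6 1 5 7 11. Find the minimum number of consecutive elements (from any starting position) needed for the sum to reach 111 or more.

add 12: running sum 12 < 111
add 6: running sum 18 < 111
add 1: running sum 19 < 111
add 2: running sum 21 < 111
add 3: running sum 24 < 111
add 2: running sum 26 < 111
add 6: running sum 32 < 111
add 5: running sum 37 < 111
add 9: running sum 46 < 111
add 1: running sum 47 < 111
add 11: running sum 58 < 111
add 8: running sum 66 < 111
add 10: running sum 76 < 111
add 1: running sum 77 < 111
add 6: running sum 83 < 111
add 6: running sum 89 < 111
add 1: running sum 90 < 111
add 5: running sum 95 < 111
add 7: running sum 102 < 111
end 19: [12, 6, 1, 2, 3, 2, 6, 5, 9, 1, 11, 8, 10, 1, 6, 6, 1, 5, 7, 11] sum 113, len 20
Shortest qualifying length: 20.

20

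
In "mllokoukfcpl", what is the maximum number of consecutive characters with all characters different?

7

add m: [m] len 1
add l: [m, l] len 2
add l (repeat l, move left end past it): [l] len 1
add o: [l, o] len 2
add k: [l, o, k] len 3
add o (repeat o, move left end past it): [k, o] len 2
add u: [k, o, u] len 3
add k (repeat k, move left end past it): [o, u, k] len 3
add f: [o, u, k, f] len 4
add c: [o, u, k, f, c] len 5
add p: [o, u, k, f, c, p] len 6
add l: [o, u, k, f, c, p, l] len 7
Longest all-distinct length: 7.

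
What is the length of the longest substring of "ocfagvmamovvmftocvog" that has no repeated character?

7

[o] len 1
[o, c] len 2
[o, c, f] len 3
[o, c, f, a] len 4
[o, c, f, a, g] len 5
[o, c, f, a, g, v] len 6
[o, c, f, a, g, v, m] len 7
[g, v, m, a] len 4
[a, m] len 2
[a, m, o] len 3
[a, m, o, v] len 4
[v] len 1
[v, m] len 2
[v, m, f] len 3
[v, m, f, t] len 4
[v, m, f, t, o] len 5
[v, m, f, t, o, c] len 6
[m, f, t, o, c, v] len 6
[c, v, o] len 3
[c, v, o, g] len 4
Longest all-distinct length: 7.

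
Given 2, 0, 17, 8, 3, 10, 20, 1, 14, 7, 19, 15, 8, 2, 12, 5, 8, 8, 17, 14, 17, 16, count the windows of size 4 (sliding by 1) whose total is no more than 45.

(2, 0, 17, 8) → sum 27  ≤ 45 ✓
(0, 17, 8, 3) → sum 28  ≤ 45 ✓
(17, 8, 3, 10) → sum 38  ≤ 45 ✓
(8, 3, 10, 20) → sum 41  ≤ 45 ✓
(3, 10, 20, 1) → sum 34  ≤ 45 ✓
(10, 20, 1, 14) → sum 45  ≤ 45 ✓
(20, 1, 14, 7) → sum 42  ≤ 45 ✓
(1, 14, 7, 19) → sum 41  ≤ 45 ✓
(14, 7, 19, 15) → sum 55
(7, 19, 15, 8) → sum 49
(19, 15, 8, 2) → sum 44  ≤ 45 ✓
(15, 8, 2, 12) → sum 37  ≤ 45 ✓
(8, 2, 12, 5) → sum 27  ≤ 45 ✓
(2, 12, 5, 8) → sum 27  ≤ 45 ✓
(12, 5, 8, 8) → sum 33  ≤ 45 ✓
(5, 8, 8, 17) → sum 38  ≤ 45 ✓
(8, 8, 17, 14) → sum 47
(8, 17, 14, 17) → sum 56
(17, 14, 17, 16) → sum 64
14 windows satisfy the condition.

14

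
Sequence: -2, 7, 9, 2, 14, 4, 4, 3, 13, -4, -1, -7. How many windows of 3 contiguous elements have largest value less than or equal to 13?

7

[-2, 7, 9] → max 9  ≤ 13 ✓
[7, 9, 2] → max 9  ≤ 13 ✓
[9, 2, 14] → max 14
[2, 14, 4] → max 14
[14, 4, 4] → max 14
[4, 4, 3] → max 4  ≤ 13 ✓
[4, 3, 13] → max 13  ≤ 13 ✓
[3, 13, -4] → max 13  ≤ 13 ✓
[13, -4, -1] → max 13  ≤ 13 ✓
[-4, -1, -7] → max -1  ≤ 13 ✓
7 windows satisfy the condition.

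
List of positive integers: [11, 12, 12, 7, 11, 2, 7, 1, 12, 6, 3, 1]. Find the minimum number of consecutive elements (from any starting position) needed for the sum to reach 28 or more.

3

add 11: running sum 11 < 28
add 12: running sum 23 < 28
add 12: shortest ending here [11, 12, 12] sum 35, len 3
add 7: shortest ending here [12, 12, 7] sum 31, len 3
add 11: shortest ending here [12, 7, 11] sum 30, len 3
add 2: shortest ending here [12, 7, 11, 2] sum 32, len 4
add 7: shortest ending here [12, 7, 11, 2, 7] sum 39, len 5
add 1: shortest ending here [7, 11, 2, 7, 1] sum 28, len 5
add 12: shortest ending here [11, 2, 7, 1, 12] sum 33, len 5
add 6: shortest ending here [2, 7, 1, 12, 6] sum 28, len 5
add 3: shortest ending here [7, 1, 12, 6, 3] sum 29, len 5
add 1: shortest ending here [7, 1, 12, 6, 3, 1] sum 30, len 6
Shortest qualifying length: 3.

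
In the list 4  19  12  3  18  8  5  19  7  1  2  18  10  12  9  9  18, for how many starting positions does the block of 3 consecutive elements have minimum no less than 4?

[4, 19, 12] → min 4  ≥ 4 ✓
[19, 12, 3] → min 3
[12, 3, 18] → min 3
[3, 18, 8] → min 3
[18, 8, 5] → min 5  ≥ 4 ✓
[8, 5, 19] → min 5  ≥ 4 ✓
[5, 19, 7] → min 5  ≥ 4 ✓
[19, 7, 1] → min 1
[7, 1, 2] → min 1
[1, 2, 18] → min 1
[2, 18, 10] → min 2
[18, 10, 12] → min 10  ≥ 4 ✓
[10, 12, 9] → min 9  ≥ 4 ✓
[12, 9, 9] → min 9  ≥ 4 ✓
[9, 9, 18] → min 9  ≥ 4 ✓
8 windows satisfy the condition.

8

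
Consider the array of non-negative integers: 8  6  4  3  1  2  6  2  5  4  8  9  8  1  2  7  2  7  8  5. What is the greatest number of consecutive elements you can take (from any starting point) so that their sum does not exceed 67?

Extend to the right; shrink from the left whenever the sum exceeds 67:
[8] sum 8 len 1
[8, 6] sum 14 len 2
[8, 6, 4] sum 18 len 3
[8, 6, 4, 3] sum 21 len 4
[8, 6, 4, 3, 1] sum 22 len 5
[8, 6, 4, 3, 1, 2] sum 24 len 6
[8, 6, 4, 3, 1, 2, 6] sum 30 len 7
[8, 6, 4, 3, 1, 2, 6, 2] sum 32 len 8
[8, 6, 4, 3, 1, 2, 6, 2, 5] sum 37 len 9
[8, 6, 4, 3, 1, 2, 6, 2, 5, 4] sum 41 len 10
[8, 6, 4, 3, 1, 2, 6, 2, 5, 4, 8] sum 49 len 11
[8, 6, 4, 3, 1, 2, 6, 2, 5, 4, 8, 9] sum 58 len 12
[8, 6, 4, 3, 1, 2, 6, 2, 5, 4, 8, 9, 8] sum 66 len 13
[8, 6, 4, 3, 1, 2, 6, 2, 5, 4, 8, 9, 8, 1] sum 67 len 14
[6, 4, 3, 1, 2, 6, 2, 5, 4, 8, 9, 8, 1, 2] sum 61 len 14
[4, 3, 1, 2, 6, 2, 5, 4, 8, 9, 8, 1, 2, 7] sum 62 len 14
[4, 3, 1, 2, 6, 2, 5, 4, 8, 9, 8, 1, 2, 7, 2] sum 64 len 15
[3, 1, 2, 6, 2, 5, 4, 8, 9, 8, 1, 2, 7, 2, 7] sum 67 len 15
[2, 5, 4, 8, 9, 8, 1, 2, 7, 2, 7, 8] sum 63 len 12
[5, 4, 8, 9, 8, 1, 2, 7, 2, 7, 8, 5] sum 66 len 12
Longest length seen: 15.

15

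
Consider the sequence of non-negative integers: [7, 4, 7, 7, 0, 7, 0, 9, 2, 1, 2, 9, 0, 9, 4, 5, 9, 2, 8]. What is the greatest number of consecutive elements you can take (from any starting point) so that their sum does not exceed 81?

add 7: [7] sum 7, len 1
add 4: [7, 4] sum 11, len 2
add 7: [7, 4, 7] sum 18, len 3
add 7: [7, 4, 7, 7] sum 25, len 4
add 0: [7, 4, 7, 7, 0] sum 25, len 5
add 7: [7, 4, 7, 7, 0, 7] sum 32, len 6
add 0: [7, 4, 7, 7, 0, 7, 0] sum 32, len 7
add 9: [7, 4, 7, 7, 0, 7, 0, 9] sum 41, len 8
add 2: [7, 4, 7, 7, 0, 7, 0, 9, 2] sum 43, len 9
add 1: [7, 4, 7, 7, 0, 7, 0, 9, 2, 1] sum 44, len 10
add 2: [7, 4, 7, 7, 0, 7, 0, 9, 2, 1, 2] sum 46, len 11
add 9: [7, 4, 7, 7, 0, 7, 0, 9, 2, 1, 2, 9] sum 55, len 12
add 0: [7, 4, 7, 7, 0, 7, 0, 9, 2, 1, 2, 9, 0] sum 55, len 13
add 9: [7, 4, 7, 7, 0, 7, 0, 9, 2, 1, 2, 9, 0, 9] sum 64, len 14
add 4: [7, 4, 7, 7, 0, 7, 0, 9, 2, 1, 2, 9, 0, 9, 4] sum 68, len 15
add 5: [7, 4, 7, 7, 0, 7, 0, 9, 2, 1, 2, 9, 0, 9, 4, 5] sum 73, len 16
add 9: [4, 7, 7, 0, 7, 0, 9, 2, 1, 2, 9, 0, 9, 4, 5, 9] sum 75, len 16
add 2: [4, 7, 7, 0, 7, 0, 9, 2, 1, 2, 9, 0, 9, 4, 5, 9, 2] sum 77, len 17
add 8: [7, 7, 0, 7, 0, 9, 2, 1, 2, 9, 0, 9, 4, 5, 9, 2, 8] sum 81, len 17
Longest length seen: 17.

17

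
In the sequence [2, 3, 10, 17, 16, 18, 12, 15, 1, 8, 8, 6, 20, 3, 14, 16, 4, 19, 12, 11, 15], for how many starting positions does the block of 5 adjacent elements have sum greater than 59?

[2, 3, 10, 17, 16] → sum 48
[3, 10, 17, 16, 18] → sum 64  > 59 ✓
[10, 17, 16, 18, 12] → sum 73  > 59 ✓
[17, 16, 18, 12, 15] → sum 78  > 59 ✓
[16, 18, 12, 15, 1] → sum 62  > 59 ✓
[18, 12, 15, 1, 8] → sum 54
[12, 15, 1, 8, 8] → sum 44
[15, 1, 8, 8, 6] → sum 38
[1, 8, 8, 6, 20] → sum 43
[8, 8, 6, 20, 3] → sum 45
[8, 6, 20, 3, 14] → sum 51
[6, 20, 3, 14, 16] → sum 59
[20, 3, 14, 16, 4] → sum 57
[3, 14, 16, 4, 19] → sum 56
[14, 16, 4, 19, 12] → sum 65  > 59 ✓
[16, 4, 19, 12, 11] → sum 62  > 59 ✓
[4, 19, 12, 11, 15] → sum 61  > 59 ✓
7 windows satisfy the condition.

7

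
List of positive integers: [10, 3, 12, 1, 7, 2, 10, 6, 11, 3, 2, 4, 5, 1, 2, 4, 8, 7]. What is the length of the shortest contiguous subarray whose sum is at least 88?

17

add 10: running sum 10 < 88
add 3: running sum 13 < 88
add 12: running sum 25 < 88
add 1: running sum 26 < 88
add 7: running sum 33 < 88
add 2: running sum 35 < 88
add 10: running sum 45 < 88
add 6: running sum 51 < 88
add 11: running sum 62 < 88
add 3: running sum 65 < 88
add 2: running sum 67 < 88
add 4: running sum 71 < 88
add 5: running sum 76 < 88
add 1: running sum 77 < 88
add 2: running sum 79 < 88
add 4: running sum 83 < 88
add 8: shortest ending here [10, 3, 12, 1, 7, 2, 10, 6, 11, 3, 2, 4, 5, 1, 2, 4, 8] sum 91, len 17
add 7: shortest ending here [3, 12, 1, 7, 2, 10, 6, 11, 3, 2, 4, 5, 1, 2, 4, 8, 7] sum 88, len 17
Shortest qualifying length: 17.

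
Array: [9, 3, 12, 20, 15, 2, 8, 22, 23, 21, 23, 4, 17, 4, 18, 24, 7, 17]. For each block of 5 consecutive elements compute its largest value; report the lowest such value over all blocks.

(9, 3, 12, 20, 15) → max 20
(3, 12, 20, 15, 2) → max 20
(12, 20, 15, 2, 8) → max 20
(20, 15, 2, 8, 22) → max 22
(15, 2, 8, 22, 23) → max 23
(2, 8, 22, 23, 21) → max 23
(8, 22, 23, 21, 23) → max 23
(22, 23, 21, 23, 4) → max 23
(23, 21, 23, 4, 17) → max 23
(21, 23, 4, 17, 4) → max 23
(23, 4, 17, 4, 18) → max 23
(4, 17, 4, 18, 24) → max 24
(17, 4, 18, 24, 7) → max 24
(4, 18, 24, 7, 17) → max 24
Lowest of these is 20.

20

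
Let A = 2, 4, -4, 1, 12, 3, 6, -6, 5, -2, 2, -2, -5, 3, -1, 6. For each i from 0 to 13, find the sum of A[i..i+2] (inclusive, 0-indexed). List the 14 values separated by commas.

2, 1, 9, 16, 21, 3, 5, -3, 5, -2, -5, -4, -3, 8

2 4 -4 → sum 2
4 -4 1 → sum 1
-4 1 12 → sum 9
1 12 3 → sum 16
12 3 6 → sum 21
3 6 -6 → sum 3
6 -6 5 → sum 5
-6 5 -2 → sum -3
5 -2 2 → sum 5
-2 2 -2 → sum -2
2 -2 -5 → sum -5
-2 -5 3 → sum -4
-5 3 -1 → sum -3
3 -1 6 → sum 8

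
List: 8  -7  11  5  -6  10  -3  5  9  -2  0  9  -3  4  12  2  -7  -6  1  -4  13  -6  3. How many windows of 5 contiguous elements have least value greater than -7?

12

(8, -7, 11, 5, -6) → min -7
(-7, 11, 5, -6, 10) → min -7
(11, 5, -6, 10, -3) → min -6  > -7 ✓
(5, -6, 10, -3, 5) → min -6  > -7 ✓
(-6, 10, -3, 5, 9) → min -6  > -7 ✓
(10, -3, 5, 9, -2) → min -3  > -7 ✓
(-3, 5, 9, -2, 0) → min -3  > -7 ✓
(5, 9, -2, 0, 9) → min -2  > -7 ✓
(9, -2, 0, 9, -3) → min -3  > -7 ✓
(-2, 0, 9, -3, 4) → min -3  > -7 ✓
(0, 9, -3, 4, 12) → min -3  > -7 ✓
(9, -3, 4, 12, 2) → min -3  > -7 ✓
(-3, 4, 12, 2, -7) → min -7
(4, 12, 2, -7, -6) → min -7
(12, 2, -7, -6, 1) → min -7
(2, -7, -6, 1, -4) → min -7
(-7, -6, 1, -4, 13) → min -7
(-6, 1, -4, 13, -6) → min -6  > -7 ✓
(1, -4, 13, -6, 3) → min -6  > -7 ✓
12 windows satisfy the condition.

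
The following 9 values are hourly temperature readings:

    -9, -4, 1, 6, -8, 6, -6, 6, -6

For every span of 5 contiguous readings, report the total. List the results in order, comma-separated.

-14, 1, -1, 4, -8

Sliding a size-5 window across the 9 values:
-9 -4 1 6 -8 → sum -14
-4 1 6 -8 6 → sum 1
1 6 -8 6 -6 → sum -1
6 -8 6 -6 6 → sum 4
-8 6 -6 6 -6 → sum -8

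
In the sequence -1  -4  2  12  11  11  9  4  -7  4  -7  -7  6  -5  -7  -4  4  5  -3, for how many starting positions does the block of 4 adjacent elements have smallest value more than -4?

3

-1 -4 2 12 → min -4
-4 2 12 11 → min -4
2 12 11 11 → min 2  > -4 ✓
12 11 11 9 → min 9  > -4 ✓
11 11 9 4 → min 4  > -4 ✓
11 9 4 -7 → min -7
9 4 -7 4 → min -7
4 -7 4 -7 → min -7
-7 4 -7 -7 → min -7
4 -7 -7 6 → min -7
-7 -7 6 -5 → min -7
-7 6 -5 -7 → min -7
6 -5 -7 -4 → min -7
-5 -7 -4 4 → min -7
-7 -4 4 5 → min -7
-4 4 5 -3 → min -4
3 windows satisfy the condition.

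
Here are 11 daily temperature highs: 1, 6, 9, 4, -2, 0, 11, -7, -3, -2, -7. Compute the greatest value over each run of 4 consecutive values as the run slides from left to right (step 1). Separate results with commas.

9, 9, 9, 11, 11, 11, 11, -2

Sliding a size-4 window across the 11 values:
[1, 6, 9, 4] → max 9
[6, 9, 4, -2] → max 9
[9, 4, -2, 0] → max 9
[4, -2, 0, 11] → max 11
[-2, 0, 11, -7] → max 11
[0, 11, -7, -3] → max 11
[11, -7, -3, -2] → max 11
[-7, -3, -2, -7] → max -2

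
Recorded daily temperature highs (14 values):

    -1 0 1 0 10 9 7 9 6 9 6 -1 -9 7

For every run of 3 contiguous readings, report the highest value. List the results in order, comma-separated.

1, 1, 10, 10, 10, 9, 9, 9, 9, 9, 6, 7

(-1, 0, 1) → max 1
(0, 1, 0) → max 1
(1, 0, 10) → max 10
(0, 10, 9) → max 10
(10, 9, 7) → max 10
(9, 7, 9) → max 9
(7, 9, 6) → max 9
(9, 6, 9) → max 9
(6, 9, 6) → max 9
(9, 6, -1) → max 9
(6, -1, -9) → max 6
(-1, -9, 7) → max 7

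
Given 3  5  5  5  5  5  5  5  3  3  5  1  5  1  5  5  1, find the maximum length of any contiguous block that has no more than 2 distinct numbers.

11

[3] 1 distinct, len 1
[3, 5] 2 distinct, len 2
[3, 5, 5] 2 distinct, len 3
[3, 5, 5, 5] 2 distinct, len 4
[3, 5, 5, 5, 5] 2 distinct, len 5
[3, 5, 5, 5, 5, 5] 2 distinct, len 6
[3, 5, 5, 5, 5, 5, 5] 2 distinct, len 7
[3, 5, 5, 5, 5, 5, 5, 5] 2 distinct, len 8
[3, 5, 5, 5, 5, 5, 5, 5, 3] 2 distinct, len 9
[3, 5, 5, 5, 5, 5, 5, 5, 3, 3] 2 distinct, len 10
[3, 5, 5, 5, 5, 5, 5, 5, 3, 3, 5] 2 distinct, len 11
[5, 1] 2 distinct, len 2
[5, 1, 5] 2 distinct, len 3
[5, 1, 5, 1] 2 distinct, len 4
[5, 1, 5, 1, 5] 2 distinct, len 5
[5, 1, 5, 1, 5, 5] 2 distinct, len 6
[5, 1, 5, 1, 5, 5, 1] 2 distinct, len 7
Longest length with ≤2 distinct: 11.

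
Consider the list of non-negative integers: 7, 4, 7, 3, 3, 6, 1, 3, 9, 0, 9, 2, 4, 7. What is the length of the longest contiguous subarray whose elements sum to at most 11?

3

Extend to the right; shrink from the left whenever the sum exceeds 11:
→ 7: sum 7, len 1
→ 4: sum 11, len 2
→ 7 (dropped 7): sum 11, len 2
→ 3 (dropped 4): sum 10, len 2
→ 3 (dropped 7): sum 6, len 2
→ 6 (dropped 3): sum 9, len 2
→ 1: sum 10, len 3
→ 3 (dropped 3): sum 10, len 3
→ 9 (dropped 6, 1, 3): sum 9, len 1
→ 0: sum 9, len 2
→ 9 (dropped 9): sum 9, len 2
→ 2: sum 11, len 3
→ 4 (dropped 0, 9): sum 6, len 2
→ 7 (dropped 2): sum 11, len 2
Longest length seen: 3.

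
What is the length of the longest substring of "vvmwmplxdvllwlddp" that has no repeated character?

7

[v] len 1
[v] len 1
[v, m] len 2
[v, m, w] len 3
[w, m] len 2
[w, m, p] len 3
[w, m, p, l] len 4
[w, m, p, l, x] len 5
[w, m, p, l, x, d] len 6
[w, m, p, l, x, d, v] len 7
[x, d, v, l] len 4
[l] len 1
[l, w] len 2
[w, l] len 2
[w, l, d] len 3
[d] len 1
[d, p] len 2
Longest all-distinct length: 7.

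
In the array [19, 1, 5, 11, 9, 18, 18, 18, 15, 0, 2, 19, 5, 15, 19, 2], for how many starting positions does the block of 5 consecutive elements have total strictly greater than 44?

9

[19, 1, 5, 11, 9] → sum 45  > 44 ✓
[1, 5, 11, 9, 18] → sum 44
[5, 11, 9, 18, 18] → sum 61  > 44 ✓
[11, 9, 18, 18, 18] → sum 74  > 44 ✓
[9, 18, 18, 18, 15] → sum 78  > 44 ✓
[18, 18, 18, 15, 0] → sum 69  > 44 ✓
[18, 18, 15, 0, 2] → sum 53  > 44 ✓
[18, 15, 0, 2, 19] → sum 54  > 44 ✓
[15, 0, 2, 19, 5] → sum 41
[0, 2, 19, 5, 15] → sum 41
[2, 19, 5, 15, 19] → sum 60  > 44 ✓
[19, 5, 15, 19, 2] → sum 60  > 44 ✓
9 windows satisfy the condition.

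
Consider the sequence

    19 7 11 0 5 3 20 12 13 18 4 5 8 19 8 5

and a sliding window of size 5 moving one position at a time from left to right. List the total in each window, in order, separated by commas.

42, 26, 39, 40, 53, 66, 67, 52, 48, 54, 44, 45

(19, 7, 11, 0, 5) → sum 42
(7, 11, 0, 5, 3) → sum 26
(11, 0, 5, 3, 20) → sum 39
(0, 5, 3, 20, 12) → sum 40
(5, 3, 20, 12, 13) → sum 53
(3, 20, 12, 13, 18) → sum 66
(20, 12, 13, 18, 4) → sum 67
(12, 13, 18, 4, 5) → sum 52
(13, 18, 4, 5, 8) → sum 48
(18, 4, 5, 8, 19) → sum 54
(4, 5, 8, 19, 8) → sum 44
(5, 8, 19, 8, 5) → sum 45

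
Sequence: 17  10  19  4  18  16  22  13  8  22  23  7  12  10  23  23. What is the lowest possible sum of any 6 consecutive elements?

[17, 10, 19, 4, 18, 16] → sum 84
[10, 19, 4, 18, 16, 22] → sum 89
[19, 4, 18, 16, 22, 13] → sum 92
[4, 18, 16, 22, 13, 8] → sum 81
[18, 16, 22, 13, 8, 22] → sum 99
[16, 22, 13, 8, 22, 23] → sum 104
[22, 13, 8, 22, 23, 7] → sum 95
[13, 8, 22, 23, 7, 12] → sum 85
[8, 22, 23, 7, 12, 10] → sum 82
[22, 23, 7, 12, 10, 23] → sum 97
[23, 7, 12, 10, 23, 23] → sum 98
Lowest of these is 81.

81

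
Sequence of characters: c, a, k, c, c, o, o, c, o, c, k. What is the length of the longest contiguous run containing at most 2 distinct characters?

Extend right; when distinct count exceeds 2, shrink from the left:
[c] 1 distinct, len 1
[c, a] 2 distinct, len 2
[a, k] 2 distinct, len 2
[k, c] 2 distinct, len 2
[k, c, c] 2 distinct, len 3
[c, c, o] 2 distinct, len 3
[c, c, o, o] 2 distinct, len 4
[c, c, o, o, c] 2 distinct, len 5
[c, c, o, o, c, o] 2 distinct, len 6
[c, c, o, o, c, o, c] 2 distinct, len 7
[c, k] 2 distinct, len 2
Longest length with ≤2 distinct: 7.

7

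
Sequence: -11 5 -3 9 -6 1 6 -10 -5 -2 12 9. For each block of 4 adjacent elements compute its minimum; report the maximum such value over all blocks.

-11 5 -3 9 → min -11
5 -3 9 -6 → min -6
-3 9 -6 1 → min -6
9 -6 1 6 → min -6
-6 1 6 -10 → min -10
1 6 -10 -5 → min -10
6 -10 -5 -2 → min -10
-10 -5 -2 12 → min -10
-5 -2 12 9 → min -5
Maximum of these is -5.

-5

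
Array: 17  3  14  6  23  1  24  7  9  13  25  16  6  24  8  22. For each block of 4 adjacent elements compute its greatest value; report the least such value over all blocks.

[17, 3, 14, 6] → max 17
[3, 14, 6, 23] → max 23
[14, 6, 23, 1] → max 23
[6, 23, 1, 24] → max 24
[23, 1, 24, 7] → max 24
[1, 24, 7, 9] → max 24
[24, 7, 9, 13] → max 24
[7, 9, 13, 25] → max 25
[9, 13, 25, 16] → max 25
[13, 25, 16, 6] → max 25
[25, 16, 6, 24] → max 25
[16, 6, 24, 8] → max 24
[6, 24, 8, 22] → max 24
Least of these is 17.

17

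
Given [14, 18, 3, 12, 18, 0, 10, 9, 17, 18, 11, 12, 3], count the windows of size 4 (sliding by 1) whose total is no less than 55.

[14, 18, 3, 12] → sum 47
[18, 3, 12, 18] → sum 51
[3, 12, 18, 0] → sum 33
[12, 18, 0, 10] → sum 40
[18, 0, 10, 9] → sum 37
[0, 10, 9, 17] → sum 36
[10, 9, 17, 18] → sum 54
[9, 17, 18, 11] → sum 55  ≥ 55 ✓
[17, 18, 11, 12] → sum 58  ≥ 55 ✓
[18, 11, 12, 3] → sum 44
2 windows satisfy the condition.

2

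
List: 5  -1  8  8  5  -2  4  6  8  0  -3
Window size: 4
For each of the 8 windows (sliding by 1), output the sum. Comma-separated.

20, 20, 19, 15, 13, 16, 18, 11

(5, -1, 8, 8) → sum 20
(-1, 8, 8, 5) → sum 20
(8, 8, 5, -2) → sum 19
(8, 5, -2, 4) → sum 15
(5, -2, 4, 6) → sum 13
(-2, 4, 6, 8) → sum 16
(4, 6, 8, 0) → sum 18
(6, 8, 0, -3) → sum 11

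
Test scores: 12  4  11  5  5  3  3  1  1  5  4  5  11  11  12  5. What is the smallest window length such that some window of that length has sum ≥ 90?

Extend right; whenever the sum reaches 90, record the length and shrink from the left:
add 12: running sum 12 < 90
add 4: running sum 16 < 90
add 11: running sum 27 < 90
add 5: running sum 32 < 90
add 5: running sum 37 < 90
add 3: running sum 40 < 90
add 3: running sum 43 < 90
add 1: running sum 44 < 90
add 1: running sum 45 < 90
add 5: running sum 50 < 90
add 4: running sum 54 < 90
add 5: running sum 59 < 90
add 11: running sum 70 < 90
add 11: running sum 81 < 90
end 14: [12, 4, 11, 5, 5, 3, 3, 1, 1, 5, 4, 5, 11, 11, 12] sum 93, len 15
end 15: [12, 4, 11, 5, 5, 3, 3, 1, 1, 5, 4, 5, 11, 11, 12, 5] sum 98, len 16
Shortest qualifying length: 15.

15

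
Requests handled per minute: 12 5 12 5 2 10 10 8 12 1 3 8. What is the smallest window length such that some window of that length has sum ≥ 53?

7

add 12: running sum 12 < 53
add 5: running sum 17 < 53
add 12: running sum 29 < 53
add 5: running sum 34 < 53
add 2: running sum 36 < 53
add 10: running sum 46 < 53
add 10: shortest ending here [12, 5, 12, 5, 2, 10, 10] sum 56, len 7
add 8: shortest ending here [12, 5, 12, 5, 2, 10, 10, 8] sum 64, len 8
add 12: shortest ending here [12, 5, 2, 10, 10, 8, 12] sum 59, len 7
add 1: shortest ending here [12, 5, 2, 10, 10, 8, 12, 1] sum 60, len 8
add 3: shortest ending here [12, 5, 2, 10, 10, 8, 12, 1, 3] sum 63, len 9
add 8: shortest ending here [2, 10, 10, 8, 12, 1, 3, 8] sum 54, len 8
Shortest qualifying length: 7.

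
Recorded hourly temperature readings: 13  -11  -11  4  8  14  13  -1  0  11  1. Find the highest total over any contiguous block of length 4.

39

13 -11 -11 4 → sum -5
-11 -11 4 8 → sum -10
-11 4 8 14 → sum 15
4 8 14 13 → sum 39
8 14 13 -1 → sum 34
14 13 -1 0 → sum 26
13 -1 0 11 → sum 23
-1 0 11 1 → sum 11
Highest of these is 39.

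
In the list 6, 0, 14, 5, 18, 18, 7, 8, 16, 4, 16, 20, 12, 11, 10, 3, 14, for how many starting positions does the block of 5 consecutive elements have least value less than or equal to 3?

4

[6, 0, 14, 5, 18] → min 0  ≤ 3 ✓
[0, 14, 5, 18, 18] → min 0  ≤ 3 ✓
[14, 5, 18, 18, 7] → min 5
[5, 18, 18, 7, 8] → min 5
[18, 18, 7, 8, 16] → min 7
[18, 7, 8, 16, 4] → min 4
[7, 8, 16, 4, 16] → min 4
[8, 16, 4, 16, 20] → min 4
[16, 4, 16, 20, 12] → min 4
[4, 16, 20, 12, 11] → min 4
[16, 20, 12, 11, 10] → min 10
[20, 12, 11, 10, 3] → min 3  ≤ 3 ✓
[12, 11, 10, 3, 14] → min 3  ≤ 3 ✓
4 windows satisfy the condition.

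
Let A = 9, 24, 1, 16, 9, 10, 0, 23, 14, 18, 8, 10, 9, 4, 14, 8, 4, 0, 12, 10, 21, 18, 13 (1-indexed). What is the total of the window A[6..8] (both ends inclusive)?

33

Elements at indices 6..8: 10, 0, 23
sum(10, 0, 23) = 33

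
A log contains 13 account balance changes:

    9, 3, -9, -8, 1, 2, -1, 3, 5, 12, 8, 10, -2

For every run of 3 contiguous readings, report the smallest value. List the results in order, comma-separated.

[9, 3, -9] → min -9
[3, -9, -8] → min -9
[-9, -8, 1] → min -9
[-8, 1, 2] → min -8
[1, 2, -1] → min -1
[2, -1, 3] → min -1
[-1, 3, 5] → min -1
[3, 5, 12] → min 3
[5, 12, 8] → min 5
[12, 8, 10] → min 8
[8, 10, -2] → min -2

-9, -9, -9, -8, -1, -1, -1, 3, 5, 8, -2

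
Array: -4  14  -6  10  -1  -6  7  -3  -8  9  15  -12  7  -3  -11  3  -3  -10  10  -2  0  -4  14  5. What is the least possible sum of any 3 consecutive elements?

(-4, 14, -6) → sum 4
(14, -6, 10) → sum 18
(-6, 10, -1) → sum 3
(10, -1, -6) → sum 3
(-1, -6, 7) → sum 0
(-6, 7, -3) → sum -2
(7, -3, -8) → sum -4
(-3, -8, 9) → sum -2
(-8, 9, 15) → sum 16
(9, 15, -12) → sum 12
(15, -12, 7) → sum 10
(-12, 7, -3) → sum -8
(7, -3, -11) → sum -7
(-3, -11, 3) → sum -11
(-11, 3, -3) → sum -11
(3, -3, -10) → sum -10
(-3, -10, 10) → sum -3
(-10, 10, -2) → sum -2
(10, -2, 0) → sum 8
(-2, 0, -4) → sum -6
(0, -4, 14) → sum 10
(-4, 14, 5) → sum 15
Least of these is -11.

-11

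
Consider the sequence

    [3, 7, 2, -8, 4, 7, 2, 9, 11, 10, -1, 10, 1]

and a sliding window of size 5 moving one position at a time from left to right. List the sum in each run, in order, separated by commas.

Sliding a size-5 window across the 13 values:
3 7 2 -8 4 → sum 8
7 2 -8 4 7 → sum 12
2 -8 4 7 2 → sum 7
-8 4 7 2 9 → sum 14
4 7 2 9 11 → sum 33
7 2 9 11 10 → sum 39
2 9 11 10 -1 → sum 31
9 11 10 -1 10 → sum 39
11 10 -1 10 1 → sum 31

8, 12, 7, 14, 33, 39, 31, 39, 31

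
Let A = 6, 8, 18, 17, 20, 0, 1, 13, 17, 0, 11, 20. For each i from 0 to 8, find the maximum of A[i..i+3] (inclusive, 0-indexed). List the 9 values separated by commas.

18, 20, 20, 20, 20, 17, 17, 17, 20

Sliding a size-4 window across the 12 values:
6 8 18 17 → max 18
8 18 17 20 → max 20
18 17 20 0 → max 20
17 20 0 1 → max 20
20 0 1 13 → max 20
0 1 13 17 → max 17
1 13 17 0 → max 17
13 17 0 11 → max 17
17 0 11 20 → max 20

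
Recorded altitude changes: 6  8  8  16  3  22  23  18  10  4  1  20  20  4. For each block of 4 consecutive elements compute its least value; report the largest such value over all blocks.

10

Each size-4 window and its min:
[6, 8, 8, 16] → min 6
[8, 8, 16, 3] → min 3
[8, 16, 3, 22] → min 3
[16, 3, 22, 23] → min 3
[3, 22, 23, 18] → min 3
[22, 23, 18, 10] → min 10
[23, 18, 10, 4] → min 4
[18, 10, 4, 1] → min 1
[10, 4, 1, 20] → min 1
[4, 1, 20, 20] → min 1
[1, 20, 20, 4] → min 1
Largest of these is 10.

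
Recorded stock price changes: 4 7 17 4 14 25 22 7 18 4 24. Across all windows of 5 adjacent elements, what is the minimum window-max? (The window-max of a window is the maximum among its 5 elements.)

17

4 7 17 4 14 → max 17
7 17 4 14 25 → max 25
17 4 14 25 22 → max 25
4 14 25 22 7 → max 25
14 25 22 7 18 → max 25
25 22 7 18 4 → max 25
22 7 18 4 24 → max 24
Minimum of these is 17.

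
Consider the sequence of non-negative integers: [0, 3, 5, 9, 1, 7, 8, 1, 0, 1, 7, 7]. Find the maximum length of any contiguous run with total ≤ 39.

10

add 0: [0] sum 0, len 1
add 3: [0, 3] sum 3, len 2
add 5: [0, 3, 5] sum 8, len 3
add 9: [0, 3, 5, 9] sum 17, len 4
add 1: [0, 3, 5, 9, 1] sum 18, len 5
add 7: [0, 3, 5, 9, 1, 7] sum 25, len 6
add 8: [0, 3, 5, 9, 1, 7, 8] sum 33, len 7
add 1: [0, 3, 5, 9, 1, 7, 8, 1] sum 34, len 8
add 0: [0, 3, 5, 9, 1, 7, 8, 1, 0] sum 34, len 9
add 1: [0, 3, 5, 9, 1, 7, 8, 1, 0, 1] sum 35, len 10
add 7: [5, 9, 1, 7, 8, 1, 0, 1, 7] sum 39, len 9
add 7: [1, 7, 8, 1, 0, 1, 7, 7] sum 32, len 8
Longest length seen: 10.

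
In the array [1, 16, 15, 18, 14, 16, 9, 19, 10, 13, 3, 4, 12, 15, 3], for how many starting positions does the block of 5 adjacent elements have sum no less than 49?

(1, 16, 15, 18, 14) → sum 64  ≥ 49 ✓
(16, 15, 18, 14, 16) → sum 79  ≥ 49 ✓
(15, 18, 14, 16, 9) → sum 72  ≥ 49 ✓
(18, 14, 16, 9, 19) → sum 76  ≥ 49 ✓
(14, 16, 9, 19, 10) → sum 68  ≥ 49 ✓
(16, 9, 19, 10, 13) → sum 67  ≥ 49 ✓
(9, 19, 10, 13, 3) → sum 54  ≥ 49 ✓
(19, 10, 13, 3, 4) → sum 49  ≥ 49 ✓
(10, 13, 3, 4, 12) → sum 42
(13, 3, 4, 12, 15) → sum 47
(3, 4, 12, 15, 3) → sum 37
8 windows satisfy the condition.

8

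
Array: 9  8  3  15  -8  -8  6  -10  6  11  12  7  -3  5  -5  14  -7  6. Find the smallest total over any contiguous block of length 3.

[9, 8, 3] → sum 20
[8, 3, 15] → sum 26
[3, 15, -8] → sum 10
[15, -8, -8] → sum -1
[-8, -8, 6] → sum -10
[-8, 6, -10] → sum -12
[6, -10, 6] → sum 2
[-10, 6, 11] → sum 7
[6, 11, 12] → sum 29
[11, 12, 7] → sum 30
[12, 7, -3] → sum 16
[7, -3, 5] → sum 9
[-3, 5, -5] → sum -3
[5, -5, 14] → sum 14
[-5, 14, -7] → sum 2
[14, -7, 6] → sum 13
Smallest of these is -12.

-12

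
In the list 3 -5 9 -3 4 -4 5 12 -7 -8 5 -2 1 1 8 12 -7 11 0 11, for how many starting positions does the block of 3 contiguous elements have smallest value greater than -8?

15

3 -5 9 → min -5  > -8 ✓
-5 9 -3 → min -5  > -8 ✓
9 -3 4 → min -3  > -8 ✓
-3 4 -4 → min -4  > -8 ✓
4 -4 5 → min -4  > -8 ✓
-4 5 12 → min -4  > -8 ✓
5 12 -7 → min -7  > -8 ✓
12 -7 -8 → min -8
-7 -8 5 → min -8
-8 5 -2 → min -8
5 -2 1 → min -2  > -8 ✓
-2 1 1 → min -2  > -8 ✓
1 1 8 → min 1  > -8 ✓
1 8 12 → min 1  > -8 ✓
8 12 -7 → min -7  > -8 ✓
12 -7 11 → min -7  > -8 ✓
-7 11 0 → min -7  > -8 ✓
11 0 11 → min 0  > -8 ✓
15 windows satisfy the condition.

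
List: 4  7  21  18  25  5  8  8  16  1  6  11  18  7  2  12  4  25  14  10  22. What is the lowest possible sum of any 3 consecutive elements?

18

[4, 7, 21] → sum 32
[7, 21, 18] → sum 46
[21, 18, 25] → sum 64
[18, 25, 5] → sum 48
[25, 5, 8] → sum 38
[5, 8, 8] → sum 21
[8, 8, 16] → sum 32
[8, 16, 1] → sum 25
[16, 1, 6] → sum 23
[1, 6, 11] → sum 18
[6, 11, 18] → sum 35
[11, 18, 7] → sum 36
[18, 7, 2] → sum 27
[7, 2, 12] → sum 21
[2, 12, 4] → sum 18
[12, 4, 25] → sum 41
[4, 25, 14] → sum 43
[25, 14, 10] → sum 49
[14, 10, 22] → sum 46
Lowest of these is 18.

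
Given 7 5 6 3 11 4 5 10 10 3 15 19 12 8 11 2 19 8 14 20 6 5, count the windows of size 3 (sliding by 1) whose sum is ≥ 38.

5

7 5 6 → sum 18
5 6 3 → sum 14
6 3 11 → sum 20
3 11 4 → sum 18
11 4 5 → sum 20
4 5 10 → sum 19
5 10 10 → sum 25
10 10 3 → sum 23
10 3 15 → sum 28
3 15 19 → sum 37
15 19 12 → sum 46  ≥ 38 ✓
19 12 8 → sum 39  ≥ 38 ✓
12 8 11 → sum 31
8 11 2 → sum 21
11 2 19 → sum 32
2 19 8 → sum 29
19 8 14 → sum 41  ≥ 38 ✓
8 14 20 → sum 42  ≥ 38 ✓
14 20 6 → sum 40  ≥ 38 ✓
20 6 5 → sum 31
5 windows satisfy the condition.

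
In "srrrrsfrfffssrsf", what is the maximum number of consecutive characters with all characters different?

3

[s] len 1
[s, r] len 2
[r] len 1
[r] len 1
[r] len 1
[r, s] len 2
[r, s, f] len 3
[s, f, r] len 3
[r, f] len 2
[f] len 1
[f] len 1
[f, s] len 2
[s] len 1
[s, r] len 2
[r, s] len 2
[r, s, f] len 3
Longest all-distinct length: 3.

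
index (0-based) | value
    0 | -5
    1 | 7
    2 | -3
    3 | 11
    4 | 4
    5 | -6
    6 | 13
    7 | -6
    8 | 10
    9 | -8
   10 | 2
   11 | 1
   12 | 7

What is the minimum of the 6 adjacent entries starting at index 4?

Elements at indices 4..9: 4, -6, 13, -6, 10, -8
min(4, -6, 13, -6, 10, -8) = -8

-8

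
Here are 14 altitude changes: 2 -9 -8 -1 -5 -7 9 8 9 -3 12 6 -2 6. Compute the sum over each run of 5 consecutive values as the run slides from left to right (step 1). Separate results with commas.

-21, -30, -12, 4, 14, 16, 35, 32, 22, 19

Sliding a size-5 window across the 14 values:
(2, -9, -8, -1, -5) → sum -21
(-9, -8, -1, -5, -7) → sum -30
(-8, -1, -5, -7, 9) → sum -12
(-1, -5, -7, 9, 8) → sum 4
(-5, -7, 9, 8, 9) → sum 14
(-7, 9, 8, 9, -3) → sum 16
(9, 8, 9, -3, 12) → sum 35
(8, 9, -3, 12, 6) → sum 32
(9, -3, 12, 6, -2) → sum 22
(-3, 12, 6, -2, 6) → sum 19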